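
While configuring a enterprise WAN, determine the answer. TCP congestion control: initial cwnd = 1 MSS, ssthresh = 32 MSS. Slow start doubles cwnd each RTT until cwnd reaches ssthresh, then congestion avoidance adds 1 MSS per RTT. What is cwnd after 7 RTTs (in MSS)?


RTT 0: cwnd = 1 MSS (initial)
RTT 1: cwnd = 2 MSS (slow start, doubled)
RTT 2: cwnd = 4 MSS (slow start, doubled)
RTT 3: cwnd = 8 MSS (slow start, doubled)
RTT 4: cwnd = 16 MSS (slow start, doubled)
RTT 5: cwnd = 32 MSS (slow start, doubled)
RTT 6: cwnd = 33 MSS (congestion avoidance, +1)
RTT 7: cwnd = 34 MSS (congestion avoidance, +1)

34


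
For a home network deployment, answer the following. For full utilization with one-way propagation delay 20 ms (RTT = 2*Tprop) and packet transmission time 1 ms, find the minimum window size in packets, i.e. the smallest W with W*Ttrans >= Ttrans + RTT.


Given: Ttrans = 1 ms, RTT = 40 ms (= 2 * Tprop, Tprop = 20 ms)
Time until first ACK returns = Ttrans + RTT = 1 + 40 = 41 ms
Need W * Ttrans >= Ttrans + RTT  ->  W >= (Ttrans + RTT) / Ttrans
(Ttrans + RTT) / Ttrans = 41 / 1 = 41
W_min = ceil(41) = 41

41


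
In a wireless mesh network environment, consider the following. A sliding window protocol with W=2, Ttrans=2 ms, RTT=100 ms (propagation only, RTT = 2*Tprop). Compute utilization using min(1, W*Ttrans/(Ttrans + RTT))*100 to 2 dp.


Given: W = 2, Ttrans = 2 ms, RTT = 100 ms (= 2 * Tprop, Tprop = 50 ms)
Cycle time = Ttrans + RTT = 2 + 100 = 102 ms (first packet sent until its ACK returns)
W * Ttrans = 2 * 2 = 4 ms of sending per cycle
W * Ttrans / (Ttrans + RTT) = 4 / 102 = 0.039216
U = min(1, 0.039216) = 0.039216
U% = 3.92%

3.92


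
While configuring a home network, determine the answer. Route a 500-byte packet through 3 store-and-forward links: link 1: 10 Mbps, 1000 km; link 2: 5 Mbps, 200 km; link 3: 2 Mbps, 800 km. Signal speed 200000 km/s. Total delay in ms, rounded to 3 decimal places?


Packet = 500 bytes = 4000 bits. Store-and-forward: sum (t_trans + t_prop) per link.
Link 1: t_trans = 4000/(10*10^6) s = 0.4000 ms; t_prop = 1000/200000 s = 5.0000 ms; subtotal = 5.4000 ms
Link 2: t_trans = 4000/(5*10^6) s = 0.8000 ms; t_prop = 200/200000 s = 1.0000 ms; subtotal = 1.8000 ms
Link 3: t_trans = 4000/(2*10^6) s = 2.0000 ms; t_prop = 800/200000 s = 4.0000 ms; subtotal = 6.0000 ms
End-to-end = 5.4000 + 1.8000 + 6.0000 = 13.2000 ms -> 13.200 ms (3 dp)

13.200


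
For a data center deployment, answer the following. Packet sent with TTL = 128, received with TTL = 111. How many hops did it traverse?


Given: initial TTL = 128, received TTL = 111
Hops = initial TTL - received TTL
Hops = 128 - 111 = 17

17


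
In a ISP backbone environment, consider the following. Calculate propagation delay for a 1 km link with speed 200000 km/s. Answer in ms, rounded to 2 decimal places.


Given: distance = 1 km, speed = 200000 km/s
Delay = distance / speed = 1 / 200000 seconds
Delay in ms = 1 * 1000 / 200000
Delay = 0.0050 ms
Rounded to 2 dp = 0.01 ms

0.01


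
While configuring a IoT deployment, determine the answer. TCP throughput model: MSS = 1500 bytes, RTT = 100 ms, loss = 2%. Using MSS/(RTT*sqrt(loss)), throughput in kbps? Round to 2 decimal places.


Given: MSS = 1500 bytes, RTT = 100 ms, loss = 2%
RTT in seconds = 100 / 1000 = 0.1
Loss rate = 2% = 0.02
sqrt(loss) = sqrt(0.02) = 0.141421356237
Throughput (bytes/s) = 1500 / (0.1 * 0.141421356237) = 106066.0172
Throughput (kbps) = 106066.0172 * 8 / 1000 = 848.528137 -> 848.53 kbps (2 dp)

848.53


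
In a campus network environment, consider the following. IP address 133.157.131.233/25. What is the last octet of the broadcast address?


Given: IP = 133.157.131.233, prefix = /25
Host bits = 32 - 25 = 7
Network last octet = 233 AND mask = 128
Host part size = 2^7 - 1 = 127
Broadcast last octet = 128 OR 127 = 255

255


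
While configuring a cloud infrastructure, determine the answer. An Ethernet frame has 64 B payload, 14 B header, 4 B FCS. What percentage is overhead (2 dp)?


Given: payload = 64 B, header = 14 B, trailer = 4 B
Overhead bytes = header + trailer = 14 + 4 = 18
Total frame = payload + overhead = 64 + 18 = 82
Overhead % = 18 / 82 * 100 = 21.9512% -> 21.95% (2 dp)

21.95


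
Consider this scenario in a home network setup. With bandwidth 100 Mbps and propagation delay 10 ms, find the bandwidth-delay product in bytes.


Given: bandwidth = 100 Mbps, delay = 10 ms
BDP in bits = 100 * 10^6 * 10 / 1000
BDP in bits = 1000000
BDP in bytes = 1000000 / 8 = 125000

125000


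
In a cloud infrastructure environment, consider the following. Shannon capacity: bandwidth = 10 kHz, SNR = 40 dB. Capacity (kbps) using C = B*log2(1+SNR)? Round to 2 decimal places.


Given: B = 10 kHz, SNR = 40 dB
SNR linear = 10^(40/10) = 10000
1 + SNR = 10001
log2(10001) = 13.2878566418
C = 10 * 1000 * 13.2878566418 = 132878.5664 bps
C = 132.878566 kbps -> 132.88 kbps (2 dp)

132.88


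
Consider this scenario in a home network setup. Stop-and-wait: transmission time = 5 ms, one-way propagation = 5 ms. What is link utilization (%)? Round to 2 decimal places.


Given: Ttrans = 5 ms, Tprop = 5 ms
RTT = 2 * Tprop = 2 * 5 = 10 ms
U = Ttrans / (Ttrans + RTT)
U = 5 / (5 + 10)
U = 5 / 15 = 0.333333
U% = 33.33%

33.33


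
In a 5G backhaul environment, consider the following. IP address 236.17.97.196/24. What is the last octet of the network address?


Given: IP = 236.17.97.196, prefix = /24
Subnet mask = 255.255.255.0
Last octet of IP: 196
Last octet of mask: 0
Network last octet = 196 AND 0 = 0

0


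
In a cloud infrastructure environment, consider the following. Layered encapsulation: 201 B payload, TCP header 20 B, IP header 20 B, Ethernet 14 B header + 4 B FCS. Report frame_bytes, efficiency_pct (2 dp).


TCP segment = 201 + 20 = 221 B
IP packet = 221 + 20 = 241 B
Ethernet frame = 241 + 14 + 4 = 259 B
Efficiency = app / frame = 201 / 259 = 0.776062 = 77.6062% -> 77.61% (2 dp)

259, 77.61


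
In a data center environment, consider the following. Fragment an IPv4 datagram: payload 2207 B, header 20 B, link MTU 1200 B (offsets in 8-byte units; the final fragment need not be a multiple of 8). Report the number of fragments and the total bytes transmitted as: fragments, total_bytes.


Max data per non-final fragment = floor((MTU - header)/8)*8 = floor((1200 - 20)/8)*8 = floor(1180/8)*8 = 1176 B
Final fragment needs no 8-byte alignment: it can carry up to MTU - header = 1180 B
Non-final fragments needed = ceil((payload - 1180) / 1176) = ceil(1027/1176) = ceil(0.8733) = 1
Number of fragments = 1 + 1 = 2
Fragment sizes (data): 1 * 1176 B + 1031 B (last, 1031 <= 1180 OK)
Total bytes sent = payload + n_frags * header = 2207 + 2*20 = 2207 + 40 = 2247 B

2, 2247


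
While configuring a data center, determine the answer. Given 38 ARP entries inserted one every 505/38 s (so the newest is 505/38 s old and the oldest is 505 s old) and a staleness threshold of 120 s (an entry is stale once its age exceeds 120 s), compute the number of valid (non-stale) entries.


Ages are k * 505/38 s for k = 1..38 (spacing = 13.2895 s).
Entry k is valid iff k * 505/38 <= 120 iff k <= 38 * 120 / 505 = 9.0297
n_valid = floor(9.0297) = 9
(n_stale = 38 - 9 = 29)

9


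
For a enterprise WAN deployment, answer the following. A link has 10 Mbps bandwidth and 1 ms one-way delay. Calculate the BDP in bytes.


Given: bandwidth = 10 Mbps, delay = 1 ms
BDP in bits = 10 * 10^6 * 1 / 1000
BDP in bits = 10000
BDP in bytes = 10000 / 8 = 1250

1250


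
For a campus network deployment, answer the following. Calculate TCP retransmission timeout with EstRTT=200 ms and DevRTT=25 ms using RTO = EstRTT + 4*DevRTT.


Given: EstRTT = 200 ms, DevRTT = 25 ms
Timeout = EstRTT + 4 * DevRTT
4 * DevRTT = 4 * 25 = 100
Timeout = 200 + 100 = 300 ms

300


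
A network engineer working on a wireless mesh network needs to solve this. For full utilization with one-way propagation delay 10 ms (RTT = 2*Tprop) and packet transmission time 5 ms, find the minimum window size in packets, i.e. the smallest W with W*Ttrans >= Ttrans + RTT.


Given: Ttrans = 5 ms, RTT = 20 ms (= 2 * Tprop, Tprop = 10 ms)
Time until first ACK returns = Ttrans + RTT = 5 + 20 = 25 ms
Need W * Ttrans >= Ttrans + RTT  ->  W >= (Ttrans + RTT) / Ttrans
(Ttrans + RTT) / Ttrans = 25 / 5 = 5
W_min = ceil(5) = 5

5


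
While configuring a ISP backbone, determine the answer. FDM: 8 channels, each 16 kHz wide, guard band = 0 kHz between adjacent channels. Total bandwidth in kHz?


Given: 8 channels, 16 kHz each, guard = 0 kHz
Channel bandwidth = 8 * 16 = 128 kHz
Guard bands = 7 gaps * 0 kHz = 0 kHz
Total = 128 + 0 = 128 kHz

128


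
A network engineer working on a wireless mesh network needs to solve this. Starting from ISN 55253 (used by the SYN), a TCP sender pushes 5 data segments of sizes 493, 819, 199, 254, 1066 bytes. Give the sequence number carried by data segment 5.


The SYN occupies sequence number ISN = 55253, so the first data byte is ISN + 1 = 55254.
SEQ of data segment i = (ISN + 1) + sum of payload sizes of segments 1..i-1.
Segment 1: SEQ = 55254, payload = 493 bytes
Segment 2: SEQ = 55747, payload = 819 bytes
Segment 3: SEQ = 56566, payload = 199 bytes
Segment 4: SEQ = 56765, payload = 254 bytes
Segment 5: SEQ = 57019, payload = 1066 bytes
SEQ of segment 5 = 55254 + 493 + 819 + 199 + 254 = 57019

57019


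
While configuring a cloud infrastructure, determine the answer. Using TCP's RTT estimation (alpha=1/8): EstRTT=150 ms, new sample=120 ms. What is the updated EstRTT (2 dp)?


Given: EstRTT = 150 ms, SampleRTT = 120 ms, alpha = 1/8
New EstRTT = (1 - alpha) * EstRTT + alpha * SampleRTT
(7/8) * 150 = 131.25
(1/8) * 120 = 15
New EstRTT = 131.25 + 15 = 146.25 ms -> 146.25 ms (2 dp)

146.25


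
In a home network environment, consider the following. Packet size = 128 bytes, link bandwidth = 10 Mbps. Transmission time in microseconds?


Given: packet = 128 bytes, bandwidth = 10 Mbps
Packet in bits = 128 * 8 = 1024 bits
Bandwidth = 10 * 10^6 = 10000000 bps
Time = 1024 / 10000000 seconds
Time in us = 1024 * 10^6 / 10000000 = 102.4

102.4


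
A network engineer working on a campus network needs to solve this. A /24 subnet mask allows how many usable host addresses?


Given: subnet mask /24
Host bits = 32 - 24 = 8
Total addresses = 2^8 = 256
Usable hosts = 256 - 2 (network + broadcast) = 254

254


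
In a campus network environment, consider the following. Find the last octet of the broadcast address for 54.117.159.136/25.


Given: IP = 54.117.159.136, prefix = /25
Host bits = 32 - 25 = 7
Network last octet = 136 AND mask = 128
Host part size = 2^7 - 1 = 127
Broadcast last octet = 128 OR 127 = 255

255


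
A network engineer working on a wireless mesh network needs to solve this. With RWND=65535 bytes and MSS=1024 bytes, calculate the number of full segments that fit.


Given: RWND = 65535 bytes, MSS = 1024 bytes
Full segments = floor(RWND / MSS)
Full segments = floor(65535 / 1024)
Full segments = floor(63.999) = 63

63


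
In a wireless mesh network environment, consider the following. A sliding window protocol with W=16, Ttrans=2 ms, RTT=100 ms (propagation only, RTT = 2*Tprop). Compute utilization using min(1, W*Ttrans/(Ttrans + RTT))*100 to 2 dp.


Given: W = 16, Ttrans = 2 ms, RTT = 100 ms (= 2 * Tprop, Tprop = 50 ms)
Cycle time = Ttrans + RTT = 2 + 100 = 102 ms (first packet sent until its ACK returns)
W * Ttrans = 16 * 2 = 32 ms of sending per cycle
W * Ttrans / (Ttrans + RTT) = 32 / 102 = 0.313725
U = min(1, 0.313725) = 0.313725
U% = 31.37%

31.37


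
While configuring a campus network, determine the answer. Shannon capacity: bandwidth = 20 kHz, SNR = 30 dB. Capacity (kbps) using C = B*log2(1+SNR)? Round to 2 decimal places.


Given: B = 20 kHz, SNR = 30 dB
SNR linear = 10^(30/10) = 1000
1 + SNR = 1001
log2(1001) = 9.9672262588
C = 20 * 1000 * 9.9672262588 = 199344.5252 bps
C = 199.344525 kbps -> 199.34 kbps (2 dp)

199.34


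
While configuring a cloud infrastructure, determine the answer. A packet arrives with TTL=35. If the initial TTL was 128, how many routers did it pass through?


Given: initial TTL = 128, received TTL = 35
Hops = initial TTL - received TTL
Hops = 128 - 35 = 93

93


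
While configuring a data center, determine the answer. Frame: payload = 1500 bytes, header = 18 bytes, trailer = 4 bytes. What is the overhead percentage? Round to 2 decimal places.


Given: payload = 1500 B, header = 18 B, trailer = 4 B
Overhead bytes = header + trailer = 18 + 4 = 22
Total frame = payload + overhead = 1500 + 22 = 1522
Overhead % = 22 / 1522 * 100 = 1.4455% -> 1.45% (2 dp)

1.45


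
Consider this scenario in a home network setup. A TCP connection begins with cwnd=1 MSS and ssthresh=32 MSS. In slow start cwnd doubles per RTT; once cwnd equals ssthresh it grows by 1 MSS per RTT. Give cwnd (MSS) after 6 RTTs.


RTT 0: cwnd = 1 MSS (initial)
RTT 1: cwnd = 2 MSS (slow start, doubled)
RTT 2: cwnd = 4 MSS (slow start, doubled)
RTT 3: cwnd = 8 MSS (slow start, doubled)
RTT 4: cwnd = 16 MSS (slow start, doubled)
RTT 5: cwnd = 32 MSS (slow start, doubled)
RTT 6: cwnd = 33 MSS (congestion avoidance, +1)

33


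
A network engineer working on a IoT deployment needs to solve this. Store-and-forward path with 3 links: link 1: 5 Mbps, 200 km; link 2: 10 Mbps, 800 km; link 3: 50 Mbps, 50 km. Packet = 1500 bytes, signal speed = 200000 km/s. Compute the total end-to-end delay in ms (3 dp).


Packet = 1500 bytes = 12000 bits. Store-and-forward: sum (t_trans + t_prop) per link.
Link 1: t_trans = 12000/(5*10^6) s = 2.4000 ms; t_prop = 200/200000 s = 1.0000 ms; subtotal = 3.4000 ms
Link 2: t_trans = 12000/(10*10^6) s = 1.2000 ms; t_prop = 800/200000 s = 4.0000 ms; subtotal = 5.2000 ms
Link 3: t_trans = 12000/(50*10^6) s = 0.2400 ms; t_prop = 50/200000 s = 0.2500 ms; subtotal = 0.4900 ms
End-to-end = 3.4000 + 5.2000 + 0.4900 = 9.0900 ms -> 9.090 ms (3 dp)

9.090


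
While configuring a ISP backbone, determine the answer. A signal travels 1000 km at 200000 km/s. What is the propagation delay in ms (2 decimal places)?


Given: distance = 1000 km, speed = 200000 km/s
Delay = distance / speed = 1000 / 200000 seconds
Delay in ms = 1000 * 1000 / 200000
Delay = 5.0000 ms
Rounded to 2 dp = 5.00 ms

5.00


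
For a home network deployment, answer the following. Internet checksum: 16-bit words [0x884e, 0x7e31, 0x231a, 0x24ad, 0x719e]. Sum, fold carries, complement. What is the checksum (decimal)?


Given words: [0x884e, 0x7e31, 0x231a, 0x24ad, 0x719e]
Step 1: Sum all words
Raw sum = 34894 + 32305 + 8986 + 9389 + 29086 = 114660
Step 2: Fold carry: (49124 + 1) = 49125
One's complement = ~49125 & 0xFFFF = 16410

16410


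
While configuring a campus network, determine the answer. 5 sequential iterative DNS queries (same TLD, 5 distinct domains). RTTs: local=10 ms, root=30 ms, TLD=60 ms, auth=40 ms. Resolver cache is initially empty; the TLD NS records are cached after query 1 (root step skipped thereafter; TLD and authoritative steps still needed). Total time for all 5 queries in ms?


Lookup 1 (cold cache): local + root + TLD + auth = 10 + 30 + 60 + 40 = 140 ms
Lookups 2..5 (TLD NS cached -> skip root; new domain -> still ask TLD and auth): local + TLD + auth = 10 + 60 + 40 = 110 ms each
Remaining 4 lookups: 4 * 110 = 440 ms
Total = 140 + 440 = 580 ms

580


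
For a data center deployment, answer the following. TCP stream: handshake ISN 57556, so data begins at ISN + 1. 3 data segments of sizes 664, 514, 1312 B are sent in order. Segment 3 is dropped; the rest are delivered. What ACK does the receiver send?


SYN uses sequence number 57556; first data byte = ISN + 1 = 57557.
Segment 1: SEQ = 57557, len = 664 B, covers [57557, 58220]
Segment 2: SEQ = 58221, len = 514 B, covers [58221, 58734]
Segment 3: SEQ = 58735, len = 1312 B, covers [58735, 60046] [LOST]
In-order data received: bytes [57557, 58734] (segments 1..2).
Segment 3 missing -> gap begins at byte 58735.
Cumulative ACK = next expected in-order byte = 57557 + 664 + 514 = 58735

58735


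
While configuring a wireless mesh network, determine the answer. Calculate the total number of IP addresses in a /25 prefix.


Given: CIDR prefix /25
Host bits = 32 - 25 = 7
Total addresses = 2^7 = 128

128


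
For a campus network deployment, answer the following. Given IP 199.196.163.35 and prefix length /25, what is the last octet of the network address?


Given: IP = 199.196.163.35, prefix = /25
Subnet mask = 255.255.255.128
Last octet of IP: 35
Last octet of mask: 128
Network last octet = 35 AND 128 = 0

0


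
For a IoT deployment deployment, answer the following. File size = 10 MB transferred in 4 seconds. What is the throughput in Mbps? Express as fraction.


Given: file = 10 MB, time = 4 s
File in Mb = 10 * 8 = 80 Mb
Throughput = 80 / 4 Mbps
Throughput = 20 Mbps

20


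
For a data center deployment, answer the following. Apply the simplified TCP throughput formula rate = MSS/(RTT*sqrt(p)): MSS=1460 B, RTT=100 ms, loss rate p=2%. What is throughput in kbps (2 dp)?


Given: MSS = 1460 bytes, RTT = 100 ms, loss = 2%
RTT in seconds = 100 / 1000 = 0.1
Loss rate = 2% = 0.02
sqrt(loss) = sqrt(0.02) = 0.141421356237
Throughput (bytes/s) = 1460 / (0.1 * 0.141421356237) = 103237.5901
Throughput (kbps) = 103237.5901 * 8 / 1000 = 825.900720 -> 825.90 kbps (2 dp)

825.90


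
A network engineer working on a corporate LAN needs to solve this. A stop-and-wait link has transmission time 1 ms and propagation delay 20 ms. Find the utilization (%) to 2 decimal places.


Given: Ttrans = 1 ms, Tprop = 20 ms
RTT = 2 * Tprop = 2 * 20 = 40 ms
U = Ttrans / (Ttrans + RTT)
U = 1 / (1 + 40)
U = 1 / 41 = 0.02439
U% = 2.44%

2.44


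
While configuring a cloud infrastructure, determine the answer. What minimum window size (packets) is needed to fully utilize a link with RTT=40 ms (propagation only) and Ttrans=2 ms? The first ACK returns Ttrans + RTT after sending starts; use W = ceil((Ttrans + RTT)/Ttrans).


Given: Ttrans = 2 ms, RTT = 40 ms (= 2 * Tprop, Tprop = 20 ms)
Time until first ACK returns = Ttrans + RTT = 2 + 40 = 42 ms
Need W * Ttrans >= Ttrans + RTT  ->  W >= (Ttrans + RTT) / Ttrans
(Ttrans + RTT) / Ttrans = 42 / 2 = 21
W_min = ceil(21) = 21

21


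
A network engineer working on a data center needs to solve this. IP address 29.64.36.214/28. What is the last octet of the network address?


Given: IP = 29.64.36.214, prefix = /28
Subnet mask = 255.255.255.240
Last octet of IP: 214
Last octet of mask: 240
Network last octet = 214 AND 240 = 208

208


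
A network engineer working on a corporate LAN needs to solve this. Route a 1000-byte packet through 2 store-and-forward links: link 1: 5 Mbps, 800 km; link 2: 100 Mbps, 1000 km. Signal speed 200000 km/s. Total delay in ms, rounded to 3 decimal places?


Packet = 1000 bytes = 8000 bits. Store-and-forward: sum (t_trans + t_prop) per link.
Link 1: t_trans = 8000/(5*10^6) s = 1.6000 ms; t_prop = 800/200000 s = 4.0000 ms; subtotal = 5.6000 ms
Link 2: t_trans = 8000/(100*10^6) s = 0.0800 ms; t_prop = 1000/200000 s = 5.0000 ms; subtotal = 5.0800 ms
End-to-end = 5.6000 + 5.0800 = 10.6800 ms -> 10.680 ms (3 dp)

10.680


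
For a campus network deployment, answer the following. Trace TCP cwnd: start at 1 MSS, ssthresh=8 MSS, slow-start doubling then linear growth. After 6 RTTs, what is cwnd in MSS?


RTT 0: cwnd = 1 MSS (initial)
RTT 1: cwnd = 2 MSS (slow start, doubled)
RTT 2: cwnd = 4 MSS (slow start, doubled)
RTT 3: cwnd = 8 MSS (slow start, doubled)
RTT 4: cwnd = 9 MSS (congestion avoidance, +1)
RTT 5: cwnd = 10 MSS (congestion avoidance, +1)
RTT 6: cwnd = 11 MSS (congestion avoidance, +1)

11


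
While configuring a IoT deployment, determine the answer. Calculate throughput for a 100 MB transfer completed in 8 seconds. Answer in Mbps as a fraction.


Given: file = 100 MB, time = 8 s
File in Mb = 100 * 8 = 800 Mb
Throughput = 800 / 8 Mbps
Throughput = 100 Mbps

100


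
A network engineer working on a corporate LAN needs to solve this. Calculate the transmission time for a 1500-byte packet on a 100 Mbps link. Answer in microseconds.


Given: packet = 1500 bytes, bandwidth = 100 Mbps
Packet in bits = 1500 * 8 = 12000 bits
Bandwidth = 100 * 10^6 = 100000000 bps
Time = 12000 / 100000000 seconds
Time in us = 12000 * 10^6 / 100000000 = 120

120


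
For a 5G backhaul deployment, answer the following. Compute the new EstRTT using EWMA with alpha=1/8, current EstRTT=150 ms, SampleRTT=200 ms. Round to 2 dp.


Given: EstRTT = 150 ms, SampleRTT = 200 ms, alpha = 1/8
New EstRTT = (1 - alpha) * EstRTT + alpha * SampleRTT
(7/8) * 150 = 131.25
(1/8) * 200 = 25
New EstRTT = 131.25 + 25 = 156.25 ms -> 156.25 ms (2 dp)

156.25


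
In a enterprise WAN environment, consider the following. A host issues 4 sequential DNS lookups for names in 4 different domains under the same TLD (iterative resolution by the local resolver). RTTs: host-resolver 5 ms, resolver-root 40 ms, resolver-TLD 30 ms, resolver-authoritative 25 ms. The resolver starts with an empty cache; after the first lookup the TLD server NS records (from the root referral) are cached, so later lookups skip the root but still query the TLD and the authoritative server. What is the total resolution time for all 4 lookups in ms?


Lookup 1 (cold cache): local + root + TLD + auth = 5 + 40 + 30 + 25 = 100 ms
Lookups 2..4 (TLD NS cached -> skip root; new domain -> still ask TLD and auth): local + TLD + auth = 5 + 30 + 25 = 60 ms each
Remaining 3 lookups: 3 * 60 = 180 ms
Total = 100 + 180 = 280 ms

280


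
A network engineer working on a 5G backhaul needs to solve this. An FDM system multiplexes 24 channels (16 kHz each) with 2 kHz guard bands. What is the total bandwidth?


Given: 24 channels, 16 kHz each, guard = 2 kHz
Channel bandwidth = 24 * 16 = 384 kHz
Guard bands = 23 gaps * 2 kHz = 46 kHz
Total = 384 + 46 = 430 kHz

430


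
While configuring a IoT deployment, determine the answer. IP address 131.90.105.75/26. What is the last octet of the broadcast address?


Given: IP = 131.90.105.75, prefix = /26
Host bits = 32 - 26 = 6
Network last octet = 75 AND mask = 64
Host part size = 2^6 - 1 = 63
Broadcast last octet = 64 OR 63 = 127

127


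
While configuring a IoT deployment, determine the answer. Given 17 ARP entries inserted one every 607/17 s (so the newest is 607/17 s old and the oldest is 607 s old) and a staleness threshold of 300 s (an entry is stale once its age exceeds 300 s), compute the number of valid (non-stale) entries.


Ages are k * 607/17 s for k = 1..17 (spacing = 35.7059 s).
Entry k is valid iff k * 607/17 <= 300 iff k <= 17 * 300 / 607 = 8.4020
n_valid = floor(8.4020) = 8
(n_stale = 17 - 8 = 9)

8


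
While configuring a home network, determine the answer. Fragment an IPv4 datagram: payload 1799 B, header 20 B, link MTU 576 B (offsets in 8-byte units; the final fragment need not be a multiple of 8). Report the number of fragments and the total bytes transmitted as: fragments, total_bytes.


Max data per non-final fragment = floor((MTU - header)/8)*8 = floor((576 - 20)/8)*8 = floor(556/8)*8 = 552 B
Final fragment needs no 8-byte alignment: it can carry up to MTU - header = 556 B
Non-final fragments needed = ceil((payload - 556) / 552) = ceil(1243/552) = ceil(2.2518) = 3
Number of fragments = 3 + 1 = 4
Fragment sizes (data): 3 * 552 B + 143 B (last, 143 <= 556 OK)
Total bytes sent = payload + n_frags * header = 1799 + 4*20 = 1799 + 80 = 1879 B

4, 1879


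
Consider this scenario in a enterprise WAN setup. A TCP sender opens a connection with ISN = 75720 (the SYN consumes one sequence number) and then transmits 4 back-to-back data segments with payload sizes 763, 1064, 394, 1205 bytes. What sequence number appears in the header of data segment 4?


The SYN occupies sequence number ISN = 75720, so the first data byte is ISN + 1 = 75721.
SEQ of data segment i = (ISN + 1) + sum of payload sizes of segments 1..i-1.
Segment 1: SEQ = 75721, payload = 763 bytes
Segment 2: SEQ = 76484, payload = 1064 bytes
Segment 3: SEQ = 77548, payload = 394 bytes
Segment 4: SEQ = 77942, payload = 1205 bytes
SEQ of segment 4 = 75721 + 763 + 1064 + 394 = 77942

77942


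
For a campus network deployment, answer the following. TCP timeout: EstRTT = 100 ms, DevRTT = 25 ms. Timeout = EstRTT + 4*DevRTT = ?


Given: EstRTT = 100 ms, DevRTT = 25 ms
Timeout = EstRTT + 4 * DevRTT
4 * DevRTT = 4 * 25 = 100
Timeout = 100 + 100 = 200 ms

200


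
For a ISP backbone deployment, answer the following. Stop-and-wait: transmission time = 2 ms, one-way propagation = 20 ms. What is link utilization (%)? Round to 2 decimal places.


Given: Ttrans = 2 ms, Tprop = 20 ms
RTT = 2 * Tprop = 2 * 20 = 40 ms
U = Ttrans / (Ttrans + RTT)
U = 2 / (2 + 40)
U = 2 / 42 = 0.047619
U% = 4.76%

4.76


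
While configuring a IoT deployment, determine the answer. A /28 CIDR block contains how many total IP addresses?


Given: CIDR prefix /28
Host bits = 32 - 28 = 4
Total addresses = 2^4 = 16

16


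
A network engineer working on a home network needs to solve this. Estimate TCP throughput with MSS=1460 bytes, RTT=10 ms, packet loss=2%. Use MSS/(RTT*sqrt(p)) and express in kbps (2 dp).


Given: MSS = 1460 bytes, RTT = 10 ms, loss = 2%
RTT in seconds = 10 / 1000 = 0.01
Loss rate = 2% = 0.02
sqrt(loss) = sqrt(0.02) = 0.141421356237
Throughput (bytes/s) = 1460 / (0.01 * 0.141421356237) = 1032375.9005
Throughput (kbps) = 1032375.9005 * 8 / 1000 = 8259.007204 -> 8259.01 kbps (2 dp)

8259.01


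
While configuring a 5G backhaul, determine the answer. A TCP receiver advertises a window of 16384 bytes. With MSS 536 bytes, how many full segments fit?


Given: RWND = 16384 bytes, MSS = 536 bytes
Full segments = floor(RWND / MSS)
Full segments = floor(16384 / 536)
Full segments = floor(30.5672) = 30

30


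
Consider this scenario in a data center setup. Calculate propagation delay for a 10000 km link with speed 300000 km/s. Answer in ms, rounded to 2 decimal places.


Given: distance = 10000 km, speed = 300000 km/s
Delay = distance / speed = 10000 / 300000 seconds
Delay in ms = 10000 * 1000 / 300000
Delay = 33.3333 ms
Rounded to 2 dp = 33.33 ms

33.33


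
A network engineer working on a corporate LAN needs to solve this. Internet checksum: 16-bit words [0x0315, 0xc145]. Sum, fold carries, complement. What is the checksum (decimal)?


Given words: [0x0315, 0xc145]
Step 1: Sum all words
Raw sum = 789 + 49477 = 50266
One's complement = ~50266 & 0xFFFF = 15269

15269


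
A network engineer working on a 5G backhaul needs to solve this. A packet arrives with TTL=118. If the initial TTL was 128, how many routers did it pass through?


Given: initial TTL = 128, received TTL = 118
Hops = initial TTL - received TTL
Hops = 128 - 118 = 10

10


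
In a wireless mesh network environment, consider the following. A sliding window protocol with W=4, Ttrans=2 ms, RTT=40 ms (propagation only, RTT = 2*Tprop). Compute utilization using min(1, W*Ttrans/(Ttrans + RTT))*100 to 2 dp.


Given: W = 4, Ttrans = 2 ms, RTT = 40 ms (= 2 * Tprop, Tprop = 20 ms)
Cycle time = Ttrans + RTT = 2 + 40 = 42 ms (first packet sent until its ACK returns)
W * Ttrans = 4 * 2 = 8 ms of sending per cycle
W * Ttrans / (Ttrans + RTT) = 8 / 42 = 0.190476
U = min(1, 0.190476) = 0.190476
U% = 19.05%

19.05


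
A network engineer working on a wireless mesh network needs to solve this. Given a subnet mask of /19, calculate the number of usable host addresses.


Given: subnet mask /19
Host bits = 32 - 19 = 13
Total addresses = 2^13 = 8192
Usable hosts = 8192 - 2 (network + broadcast) = 8190

8190


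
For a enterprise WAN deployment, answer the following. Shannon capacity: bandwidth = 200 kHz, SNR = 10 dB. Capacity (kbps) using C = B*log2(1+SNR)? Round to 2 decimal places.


Given: B = 200 kHz, SNR = 10 dB
SNR linear = 10^(10/10) = 10
1 + SNR = 11
log2(11) = 3.4594316186
C = 200 * 1000 * 3.4594316186 = 691886.3237 bps
C = 691.886324 kbps -> 691.89 kbps (2 dp)

691.89


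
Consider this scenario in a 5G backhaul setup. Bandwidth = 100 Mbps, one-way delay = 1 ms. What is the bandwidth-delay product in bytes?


Given: bandwidth = 100 Mbps, delay = 1 ms
BDP in bits = 100 * 10^6 * 1 / 1000
BDP in bits = 100000
BDP in bytes = 100000 / 8 = 12500

12500


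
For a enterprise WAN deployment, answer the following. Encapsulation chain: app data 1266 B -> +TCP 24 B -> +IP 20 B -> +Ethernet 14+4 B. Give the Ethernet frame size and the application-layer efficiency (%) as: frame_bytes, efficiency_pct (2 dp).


TCP segment = 1266 + 24 = 1290 B
IP packet = 1290 + 20 = 1310 B
Ethernet frame = 1310 + 14 + 4 = 1328 B
Efficiency = app / frame = 1266 / 1328 = 0.953313 = 95.3313% -> 95.33% (2 dp)

1328, 95.33


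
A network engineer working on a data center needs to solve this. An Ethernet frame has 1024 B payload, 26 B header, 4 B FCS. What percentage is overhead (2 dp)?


Given: payload = 1024 B, header = 26 B, trailer = 4 B
Overhead bytes = header + trailer = 26 + 4 = 30
Total frame = payload + overhead = 1024 + 30 = 1054
Overhead % = 30 / 1054 * 100 = 2.8463% -> 2.85% (2 dp)

2.85


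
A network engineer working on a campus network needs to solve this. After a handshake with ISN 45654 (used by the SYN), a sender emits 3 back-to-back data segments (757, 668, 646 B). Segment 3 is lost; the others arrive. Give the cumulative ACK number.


SYN uses sequence number 45654; first data byte = ISN + 1 = 45655.
Segment 1: SEQ = 45655, len = 757 B, covers [45655, 46411]
Segment 2: SEQ = 46412, len = 668 B, covers [46412, 47079]
Segment 3: SEQ = 47080, len = 646 B, covers [47080, 47725] [LOST]
In-order data received: bytes [45655, 47079] (segments 1..2).
Segment 3 missing -> gap begins at byte 47080.
Cumulative ACK = next expected in-order byte = 45655 + 757 + 668 = 47080

47080


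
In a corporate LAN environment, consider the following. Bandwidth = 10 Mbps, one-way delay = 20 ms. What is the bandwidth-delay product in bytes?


Given: bandwidth = 10 Mbps, delay = 20 ms
BDP in bits = 10 * 10^6 * 20 / 1000
BDP in bits = 200000
BDP in bytes = 200000 / 8 = 25000

25000


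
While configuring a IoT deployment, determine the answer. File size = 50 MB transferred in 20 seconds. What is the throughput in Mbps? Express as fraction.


Given: file = 50 MB, time = 20 s
File in Mb = 50 * 8 = 400 Mb
Throughput = 400 / 20 Mbps
Throughput = 20 Mbps

20


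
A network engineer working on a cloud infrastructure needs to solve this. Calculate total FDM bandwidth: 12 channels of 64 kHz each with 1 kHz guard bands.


Given: 12 channels, 64 kHz each, guard = 1 kHz
Channel bandwidth = 12 * 64 = 768 kHz
Guard bands = 11 gaps * 1 kHz = 11 kHz
Total = 768 + 11 = 779 kHz

779


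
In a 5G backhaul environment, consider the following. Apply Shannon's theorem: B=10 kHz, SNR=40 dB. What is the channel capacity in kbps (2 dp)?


Given: B = 10 kHz, SNR = 40 dB
SNR linear = 10^(40/10) = 10000
1 + SNR = 10001
log2(10001) = 13.2878566418
C = 10 * 1000 * 13.2878566418 = 132878.5664 bps
C = 132.878566 kbps -> 132.88 kbps (2 dp)

132.88


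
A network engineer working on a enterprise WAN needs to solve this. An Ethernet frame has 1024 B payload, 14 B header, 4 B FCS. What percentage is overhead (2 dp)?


Given: payload = 1024 B, header = 14 B, trailer = 4 B
Overhead bytes = header + trailer = 14 + 4 = 18
Total frame = payload + overhead = 1024 + 18 = 1042
Overhead % = 18 / 1042 * 100 = 1.7274% -> 1.73% (2 dp)

1.73


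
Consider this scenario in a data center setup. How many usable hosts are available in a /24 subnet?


Given: subnet mask /24
Host bits = 32 - 24 = 8
Total addresses = 2^8 = 256
Usable hosts = 256 - 2 (network + broadcast) = 254

254


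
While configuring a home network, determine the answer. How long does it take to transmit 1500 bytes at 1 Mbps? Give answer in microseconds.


Given: packet = 1500 bytes, bandwidth = 1 Mbps
Packet in bits = 1500 * 8 = 12000 bits
Bandwidth = 1 * 10^6 = 1000000 bps
Time = 12000 / 1000000 seconds
Time in us = 12000 * 10^6 / 1000000 = 12000

12000


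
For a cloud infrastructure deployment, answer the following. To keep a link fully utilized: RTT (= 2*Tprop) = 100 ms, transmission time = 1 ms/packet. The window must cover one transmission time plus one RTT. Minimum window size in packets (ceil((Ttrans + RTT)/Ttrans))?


Given: Ttrans = 1 ms, RTT = 100 ms (= 2 * Tprop, Tprop = 50 ms)
Time until first ACK returns = Ttrans + RTT = 1 + 100 = 101 ms
Need W * Ttrans >= Ttrans + RTT  ->  W >= (Ttrans + RTT) / Ttrans
(Ttrans + RTT) / Ttrans = 101 / 1 = 101
W_min = ceil(101) = 101

101


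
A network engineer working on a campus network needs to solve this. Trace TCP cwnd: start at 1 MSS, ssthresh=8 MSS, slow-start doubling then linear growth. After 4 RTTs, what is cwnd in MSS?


RTT 0: cwnd = 1 MSS (initial)
RTT 1: cwnd = 2 MSS (slow start, doubled)
RTT 2: cwnd = 4 MSS (slow start, doubled)
RTT 3: cwnd = 8 MSS (slow start, doubled)
RTT 4: cwnd = 9 MSS (congestion avoidance, +1)

9


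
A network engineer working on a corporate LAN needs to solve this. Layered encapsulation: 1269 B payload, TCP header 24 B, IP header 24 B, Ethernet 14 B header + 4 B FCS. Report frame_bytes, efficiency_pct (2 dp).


TCP segment = 1269 + 24 = 1293 B
IP packet = 1293 + 24 = 1317 B
Ethernet frame = 1317 + 14 + 4 = 1335 B
Efficiency = app / frame = 1269 / 1335 = 0.950562 = 95.0562% -> 95.06% (2 dp)

1335, 95.06


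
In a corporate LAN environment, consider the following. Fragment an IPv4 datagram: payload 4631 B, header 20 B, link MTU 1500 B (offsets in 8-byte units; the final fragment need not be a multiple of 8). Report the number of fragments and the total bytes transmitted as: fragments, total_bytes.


Max data per non-final fragment = floor((MTU - header)/8)*8 = floor((1500 - 20)/8)*8 = floor(1480/8)*8 = 1480 B
Final fragment needs no 8-byte alignment: it can carry up to MTU - header = 1480 B
Non-final fragments needed = ceil((payload - 1480) / 1480) = ceil(3151/1480) = ceil(2.1291) = 3
Number of fragments = 3 + 1 = 4
Fragment sizes (data): 3 * 1480 B + 191 B (last, 191 <= 1480 OK)
Total bytes sent = payload + n_frags * header = 4631 + 4*20 = 4631 + 80 = 4711 B

4, 4711


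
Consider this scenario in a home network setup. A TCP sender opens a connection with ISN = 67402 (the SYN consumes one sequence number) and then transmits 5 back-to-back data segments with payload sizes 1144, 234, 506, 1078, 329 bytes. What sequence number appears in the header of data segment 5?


The SYN occupies sequence number ISN = 67402, so the first data byte is ISN + 1 = 67403.
SEQ of data segment i = (ISN + 1) + sum of payload sizes of segments 1..i-1.
Segment 1: SEQ = 67403, payload = 1144 bytes
Segment 2: SEQ = 68547, payload = 234 bytes
Segment 3: SEQ = 68781, payload = 506 bytes
Segment 4: SEQ = 69287, payload = 1078 bytes
Segment 5: SEQ = 70365, payload = 329 bytes
SEQ of segment 5 = 67403 + 1144 + 234 + 506 + 1078 = 70365

70365


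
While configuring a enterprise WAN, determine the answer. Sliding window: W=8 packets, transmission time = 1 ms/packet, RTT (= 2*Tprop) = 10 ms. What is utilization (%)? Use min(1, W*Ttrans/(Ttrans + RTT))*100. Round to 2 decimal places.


Given: W = 8, Ttrans = 1 ms, RTT = 10 ms (= 2 * Tprop, Tprop = 5 ms)
Cycle time = Ttrans + RTT = 1 + 10 = 11 ms (first packet sent until its ACK returns)
W * Ttrans = 8 * 1 = 8 ms of sending per cycle
W * Ttrans / (Ttrans + RTT) = 8 / 11 = 0.727273
U = min(1, 0.727273) = 0.727273
U% = 72.73%

72.73


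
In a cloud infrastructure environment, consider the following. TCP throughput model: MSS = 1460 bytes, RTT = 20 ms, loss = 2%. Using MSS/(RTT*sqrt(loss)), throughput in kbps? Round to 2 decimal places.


Given: MSS = 1460 bytes, RTT = 20 ms, loss = 2%
RTT in seconds = 20 / 1000 = 0.02
Loss rate = 2% = 0.02
sqrt(loss) = sqrt(0.02) = 0.141421356237
Throughput (bytes/s) = 1460 / (0.02 * 0.141421356237) = 516187.9503
Throughput (kbps) = 516187.9503 * 8 / 1000 = 4129.503602 -> 4129.50 kbps (2 dp)

4129.50


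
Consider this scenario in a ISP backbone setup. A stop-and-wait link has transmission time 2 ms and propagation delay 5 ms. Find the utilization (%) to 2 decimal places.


Given: Ttrans = 2 ms, Tprop = 5 ms
RTT = 2 * Tprop = 2 * 5 = 10 ms
U = Ttrans / (Ttrans + RTT)
U = 2 / (2 + 10)
U = 2 / 12 = 0.166667
U% = 16.67%

16.67


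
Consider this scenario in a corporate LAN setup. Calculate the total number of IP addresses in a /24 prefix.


Given: CIDR prefix /24
Host bits = 32 - 24 = 8
Total addresses = 2^8 = 256

256


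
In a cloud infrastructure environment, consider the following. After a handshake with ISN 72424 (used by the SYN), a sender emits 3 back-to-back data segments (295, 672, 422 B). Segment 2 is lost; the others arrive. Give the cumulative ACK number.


SYN uses sequence number 72424; first data byte = ISN + 1 = 72425.
Segment 1: SEQ = 72425, len = 295 B, covers [72425, 72719]
Segment 2: SEQ = 72720, len = 672 B, covers [72720, 73391] [LOST]
Segment 3: SEQ = 73392, len = 422 B, covers [73392, 73813]
In-order data received: bytes [72425, 72719] (segments 1..1).
Segment 2 missing -> gap begins at byte 72720; later segments buffered out of order.
Cumulative ACK = next expected in-order byte = 72425 + 295 = 72720

72720


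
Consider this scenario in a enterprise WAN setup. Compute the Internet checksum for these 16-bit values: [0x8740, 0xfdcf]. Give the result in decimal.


Given words: [0x8740, 0xfdcf]
Step 1: Sum all words
Raw sum = 34624 + 64975 = 99599
Step 2: Fold carry: (34063 + 1) = 34064
One's complement = ~34064 & 0xFFFF = 31471

31471


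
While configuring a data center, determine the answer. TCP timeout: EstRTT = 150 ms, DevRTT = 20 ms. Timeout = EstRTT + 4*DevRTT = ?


Given: EstRTT = 150 ms, DevRTT = 20 ms
Timeout = EstRTT + 4 * DevRTT
4 * DevRTT = 4 * 20 = 80
Timeout = 150 + 80 = 230 ms

230


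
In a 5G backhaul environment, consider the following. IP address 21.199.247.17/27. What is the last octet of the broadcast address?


Given: IP = 21.199.247.17, prefix = /27
Host bits = 32 - 27 = 5
Network last octet = 17 AND mask = 0
Host part size = 2^5 - 1 = 31
Broadcast last octet = 0 OR 31 = 31

31


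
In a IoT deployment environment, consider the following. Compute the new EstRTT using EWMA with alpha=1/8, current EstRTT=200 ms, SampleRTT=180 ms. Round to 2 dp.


Given: EstRTT = 200 ms, SampleRTT = 180 ms, alpha = 1/8
New EstRTT = (1 - alpha) * EstRTT + alpha * SampleRTT
(7/8) * 200 = 175
(1/8) * 180 = 22.5
New EstRTT = 175 + 22.5 = 197.5 ms -> 197.50 ms (2 dp)

197.50


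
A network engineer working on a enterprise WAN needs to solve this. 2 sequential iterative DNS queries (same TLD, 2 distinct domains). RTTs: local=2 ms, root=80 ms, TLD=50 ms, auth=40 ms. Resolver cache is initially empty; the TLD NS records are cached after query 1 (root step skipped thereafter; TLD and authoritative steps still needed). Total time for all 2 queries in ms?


Lookup 1 (cold cache): local + root + TLD + auth = 2 + 80 + 50 + 40 = 172 ms
Lookups 2..2 (TLD NS cached -> skip root; new domain -> still ask TLD and auth): local + TLD + auth = 2 + 50 + 40 = 92 ms each
Remaining 1 lookups: 1 * 92 = 92 ms
Total = 172 + 92 = 264 ms

264


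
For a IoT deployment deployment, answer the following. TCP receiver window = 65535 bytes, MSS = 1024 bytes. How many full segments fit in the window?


Given: RWND = 65535 bytes, MSS = 1024 bytes
Full segments = floor(RWND / MSS)
Full segments = floor(65535 / 1024)
Full segments = floor(63.999) = 63

63


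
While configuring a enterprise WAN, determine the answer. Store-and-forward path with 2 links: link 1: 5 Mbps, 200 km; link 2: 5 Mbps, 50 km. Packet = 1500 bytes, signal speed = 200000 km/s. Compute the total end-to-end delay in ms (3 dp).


Packet = 1500 bytes = 12000 bits. Store-and-forward: sum (t_trans + t_prop) per link.
Link 1: t_trans = 12000/(5*10^6) s = 2.4000 ms; t_prop = 200/200000 s = 1.0000 ms; subtotal = 3.4000 ms
Link 2: t_trans = 12000/(5*10^6) s = 2.4000 ms; t_prop = 50/200000 s = 0.2500 ms; subtotal = 2.6500 ms
End-to-end = 3.4000 + 2.6500 = 6.0500 ms -> 6.050 ms (3 dp)

6.050
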